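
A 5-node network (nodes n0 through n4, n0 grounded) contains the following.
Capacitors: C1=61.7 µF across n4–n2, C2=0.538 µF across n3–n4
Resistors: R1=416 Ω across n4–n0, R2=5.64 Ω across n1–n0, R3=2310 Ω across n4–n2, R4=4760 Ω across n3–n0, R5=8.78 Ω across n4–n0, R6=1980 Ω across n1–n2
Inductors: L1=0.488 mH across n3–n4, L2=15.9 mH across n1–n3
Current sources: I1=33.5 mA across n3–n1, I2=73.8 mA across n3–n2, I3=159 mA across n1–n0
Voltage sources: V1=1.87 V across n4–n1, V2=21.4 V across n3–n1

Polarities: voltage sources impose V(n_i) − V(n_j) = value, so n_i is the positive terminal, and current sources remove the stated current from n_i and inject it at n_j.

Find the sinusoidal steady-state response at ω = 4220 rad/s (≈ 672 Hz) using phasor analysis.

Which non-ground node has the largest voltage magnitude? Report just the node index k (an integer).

3

Element admittances at ω=4220 rad/s:
  Y(C1) = 0.000+0.2604j S between n4,n2
  Y(R1) = 0.002404+0.000j S between n4,n0
  Y(C2) = 0.000+0.002270j S between n3,n4
  Y(R2) = 0.1773+0.000j S between n1,n0
  Y(L1) = 0.000-0.4856j S between n3,n4
  Y(R3) = 0.0004329+0.000j S between n4,n2
  I1: injects 0.0335 A into n1 (from n3)
  Y(L2) = 0.000-0.01490j S between n1,n3
  I2: injects 0.0738 A into n2 (from n3)
  Y(R4) = 0.0002101+0.000j S between n3,n0
  Y(R5) = 0.1139+0.000j S between n4,n0
  I3: injects 0.159 A into n0 (from n1)
  Y(R6) = 0.0005051+0.000j S between n1,n2
  V1: constraint V(n4)−V(n1) = 1.87
  V2: constraint V(n3)−V(n1) = 21.4
Assemble and solve the 6×6 MNA system:
  V(n1)=-1.297+0.000j  V(n2)=0.5744-0.2798j  V(n3)=20.10+0.000j  V(n4)=0.5733+0.000j
  i(V1)=0.006175-9.439j  i(V2)=-0.1115+9.758j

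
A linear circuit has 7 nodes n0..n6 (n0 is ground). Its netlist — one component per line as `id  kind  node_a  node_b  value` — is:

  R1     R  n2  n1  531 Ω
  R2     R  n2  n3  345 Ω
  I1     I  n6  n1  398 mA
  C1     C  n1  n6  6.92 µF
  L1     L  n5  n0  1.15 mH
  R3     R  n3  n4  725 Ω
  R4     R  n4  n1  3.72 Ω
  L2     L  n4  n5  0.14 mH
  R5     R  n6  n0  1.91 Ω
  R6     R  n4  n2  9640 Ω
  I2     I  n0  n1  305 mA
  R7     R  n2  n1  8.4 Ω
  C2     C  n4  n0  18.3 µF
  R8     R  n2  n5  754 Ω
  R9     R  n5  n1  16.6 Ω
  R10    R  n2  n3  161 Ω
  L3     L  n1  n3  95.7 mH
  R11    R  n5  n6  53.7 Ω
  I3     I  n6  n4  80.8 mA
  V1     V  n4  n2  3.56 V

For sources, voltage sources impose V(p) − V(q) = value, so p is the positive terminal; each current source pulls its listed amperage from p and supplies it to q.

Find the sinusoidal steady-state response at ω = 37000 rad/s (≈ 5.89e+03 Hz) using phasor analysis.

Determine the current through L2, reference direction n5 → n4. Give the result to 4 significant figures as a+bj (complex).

0.007836+0.001207j A

Element admittances at ω=37000 rad/s:
  Y(R1) = 0.001883+0.000j S between n2,n1
  Y(R2) = 0.002899+0.000j S between n2,n3
  I1: injects 0.398 A into n1 (from n6)
  Y(C1) = 0.000+0.2560j S between n1,n6
  Y(L1) = 0.000-0.02350j S between n5,n0
  Y(R3) = 0.001379+0.000j S between n3,n4
  Y(R4) = 0.2688+0.000j S between n4,n1
  Y(L2) = 0.000-0.1931j S between n4,n5
  Y(R5) = 0.5236+0.000j S between n6,n0
  Y(R6) = 0.0001037+0.000j S between n4,n2
  I2: injects 0.305 A into n1 (from n0)
  Y(R7) = 0.1190+0.000j S between n2,n1
  Y(C2) = 0.000+0.6771j S between n4,n0
  Y(R8) = 0.001326+0.000j S between n2,n5
  Y(R9) = 0.06024+0.000j S between n5,n1
  Y(R10) = 0.006211+0.000j S between n2,n3
  Y(L3) = 0.000-0.0002824j S between n1,n3
  Y(R11) = 0.01862+0.000j S between n5,n6
  I3: injects 0.0808 A into n4 (from n6)
  V1: constraint V(n4)−V(n2) = 3.56
Assemble and solve the 7×7 MNA system:
  V(n1)=-0.08887-0.9391j  V(n2)=-3.653-0.7762j  V(n3)=-3.187-0.8596j  V(n4)=-0.09322-0.7762j  V(n5)=-0.09947-0.7356j  V(n6)=-0.3882+0.1161j
  i(V1)=-0.4404+0.02041j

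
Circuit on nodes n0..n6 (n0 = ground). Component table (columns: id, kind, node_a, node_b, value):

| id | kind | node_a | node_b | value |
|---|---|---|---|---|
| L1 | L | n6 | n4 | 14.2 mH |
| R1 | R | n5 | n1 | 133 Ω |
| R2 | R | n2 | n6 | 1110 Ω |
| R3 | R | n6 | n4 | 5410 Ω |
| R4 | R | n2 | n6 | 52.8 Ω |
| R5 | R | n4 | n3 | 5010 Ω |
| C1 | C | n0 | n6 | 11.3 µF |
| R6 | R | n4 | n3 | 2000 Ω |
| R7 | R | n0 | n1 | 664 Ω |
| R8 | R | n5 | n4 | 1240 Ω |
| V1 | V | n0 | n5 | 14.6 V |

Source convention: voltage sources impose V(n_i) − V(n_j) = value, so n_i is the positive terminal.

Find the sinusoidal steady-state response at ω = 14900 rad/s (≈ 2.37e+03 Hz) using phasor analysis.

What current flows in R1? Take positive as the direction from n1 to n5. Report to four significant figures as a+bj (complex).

MNA unknowns: 6 node voltages V₁..V_6 plus 1 source current (V1)
L1: Y=0.000-0.004726j on G[6,4]
R1: Y=0.007519+0.000j on G[5,1]
R2: Y=0.0009009+0.000j on G[2,6]
R3: Y=0.0001848+0.000j on G[6,4]
R4: Y=0.01894+0.000j on G[2,6]
R5: Y=0.0001996+0.000j on G[4,3]
C1: Y=0.000+0.1684j on G[0,6]
R6: Y=0.0005000+0.000j on G[4,3]
R7: Y=0.001506+0.000j on G[0,1]
R8: Y=0.0008065+0.000j on G[5,4]
V1: row V0−V5=14.6, i_V1 at 0,5
solve → V1=-12.16+0.000j, V2=0.01113+0.06764j, V3=-0.4787-2.323j, V4=-0.4787-2.323j, V5=-14.60+0.000j, V6=0.01113+0.06764j
aux → i_V1=-0.02971+0.001873j

0.01832+0.000j A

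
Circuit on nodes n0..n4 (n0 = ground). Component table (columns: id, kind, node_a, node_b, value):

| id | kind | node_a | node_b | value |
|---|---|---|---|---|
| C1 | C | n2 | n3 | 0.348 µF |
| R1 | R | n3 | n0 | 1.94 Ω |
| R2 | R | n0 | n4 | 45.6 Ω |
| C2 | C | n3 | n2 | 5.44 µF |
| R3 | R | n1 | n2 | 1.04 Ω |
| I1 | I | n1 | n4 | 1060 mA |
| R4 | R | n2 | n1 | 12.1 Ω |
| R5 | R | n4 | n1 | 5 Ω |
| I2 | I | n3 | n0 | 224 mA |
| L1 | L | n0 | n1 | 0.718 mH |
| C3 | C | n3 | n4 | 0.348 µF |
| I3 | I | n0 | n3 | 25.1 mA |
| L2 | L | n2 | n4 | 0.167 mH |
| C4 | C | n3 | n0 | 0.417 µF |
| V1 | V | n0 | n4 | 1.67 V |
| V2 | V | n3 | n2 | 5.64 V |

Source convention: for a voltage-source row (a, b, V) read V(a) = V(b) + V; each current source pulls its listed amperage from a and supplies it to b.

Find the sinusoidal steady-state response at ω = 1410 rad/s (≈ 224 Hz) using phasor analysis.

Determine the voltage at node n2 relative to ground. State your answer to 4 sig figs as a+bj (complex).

MNA unknowns: 4 node voltages V₁..V_4 plus 2 source currents (V1, V2)
C1: Y=0.000+0.0004907j on G[2,3]
R1: Y=0.5155+0.000j on G[3,0]
R2: Y=0.02193+0.000j on G[0,4]
C2: Y=0.000+0.007670j on G[3,2]
R3: Y=0.9615+0.000j on G[1,2]
I1: z[1]−=1.06, z[4]+=1.06
R4: Y=0.08264+0.000j on G[2,1]
R5: Y=0.2000+0.000j on G[4,1]
I2: z[3]−=0.224, z[0]+=0.224
L1: Y=0.000-0.9878j on G[0,1]
C3: Y=0.000+0.0004907j on G[3,4]
I3: z[0]−=0.0251, z[3]+=0.0251
L2: Y=0.000-4.247j on G[2,4]
C4: Y=0.000+0.0005880j on G[3,0]
V1: row V0−V4=1.67, i_V1 at 0,4
V2: row V3−V2=5.64, i_V2 at 3,2
solve → V1=-1.260-1.411j, V2=-1.502-0.4899j, V3=4.138-0.4899j, V4=-1.670+0.000j
aux → i_V1=0.9015+0.9946j, i_V2=-2.333+0.2012j

-1.502-0.4899j V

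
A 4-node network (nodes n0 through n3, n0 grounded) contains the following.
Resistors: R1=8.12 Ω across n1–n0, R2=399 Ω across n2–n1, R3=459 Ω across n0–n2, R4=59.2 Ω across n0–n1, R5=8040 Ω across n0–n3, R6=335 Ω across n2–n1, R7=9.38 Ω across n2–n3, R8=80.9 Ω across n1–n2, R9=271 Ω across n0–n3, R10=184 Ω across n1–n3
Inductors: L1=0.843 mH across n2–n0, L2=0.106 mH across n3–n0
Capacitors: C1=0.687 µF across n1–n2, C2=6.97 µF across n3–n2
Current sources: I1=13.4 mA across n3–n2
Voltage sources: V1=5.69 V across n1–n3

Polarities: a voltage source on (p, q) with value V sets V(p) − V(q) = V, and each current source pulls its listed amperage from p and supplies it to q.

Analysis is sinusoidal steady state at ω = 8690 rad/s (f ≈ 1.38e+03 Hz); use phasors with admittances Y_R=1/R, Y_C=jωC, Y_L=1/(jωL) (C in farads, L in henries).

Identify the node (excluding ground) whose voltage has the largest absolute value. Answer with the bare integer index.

Apply KCL at each of the 3 non-ground nodes and solve the resulting linear system.
Node n1: branches {R1, R2, R4, C1, R6, R8, R10, V1} → V_1 = 5.465-0.7099j
Node n2: branches {L1, R2, R3, C1, R6, R7, R8, C2, I1} → V_2 = 1.044+0.02881j
Node n3: branches {L2, R5, R7, R9, R10, C2, I1, V1} → V_3 = -0.2252-0.7099j
Source currents: i(V1)=-0.8796+0.08621j

1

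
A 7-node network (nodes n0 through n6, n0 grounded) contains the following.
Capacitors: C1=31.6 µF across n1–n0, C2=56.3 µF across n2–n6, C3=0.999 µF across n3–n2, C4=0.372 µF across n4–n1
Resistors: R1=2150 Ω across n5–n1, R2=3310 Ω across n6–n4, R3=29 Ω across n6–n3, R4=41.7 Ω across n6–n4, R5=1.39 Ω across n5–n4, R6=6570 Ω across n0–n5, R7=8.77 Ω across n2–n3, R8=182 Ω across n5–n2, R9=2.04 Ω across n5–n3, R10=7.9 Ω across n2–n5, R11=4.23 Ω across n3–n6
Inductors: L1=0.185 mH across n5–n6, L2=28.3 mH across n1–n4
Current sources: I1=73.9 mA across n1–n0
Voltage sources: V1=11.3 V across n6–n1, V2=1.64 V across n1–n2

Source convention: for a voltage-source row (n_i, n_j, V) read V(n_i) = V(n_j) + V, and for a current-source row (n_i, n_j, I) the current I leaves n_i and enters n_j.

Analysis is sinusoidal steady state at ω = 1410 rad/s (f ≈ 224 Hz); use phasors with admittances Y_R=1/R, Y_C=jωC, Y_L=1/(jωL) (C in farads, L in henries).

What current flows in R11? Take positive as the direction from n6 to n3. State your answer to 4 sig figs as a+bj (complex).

Element admittances at ω=1410 rad/s:
  Y(C1) = 0.000+0.04456j S between n1,n0
  Y(R1) = 0.0004651+0.000j S between n5,n1
  Y(L1) = 0.000-3.834j S between n5,n6
  Y(R2) = 0.0003021+0.000j S between n6,n4
  Y(R3) = 0.03448+0.000j S between n6,n3
  Y(L2) = 0.000-0.02506j S between n1,n4
  Y(C2) = 0.000+0.07938j S between n2,n6
  I1: injects 0.0739 A into n0 (from n1)
  Y(R4) = 0.02398+0.000j S between n6,n4
  Y(R5) = 0.7194+0.000j S between n5,n4
  Y(C3) = 0.000+0.001409j S between n3,n2
  Y(C4) = 0.000+0.0005245j S between n4,n1
  Y(R6) = 0.0001522+0.000j S between n0,n5
  Y(R7) = 0.1140+0.000j S between n2,n3
  Y(R8) = 0.005495+0.000j S between n5,n2
  Y(R9) = 0.4902+0.000j S between n5,n3
  Y(R10) = 0.1266+0.000j S between n2,n5
  Y(R11) = 0.2364+0.000j S between n3,n6
  V1: constraint V(n6)−V(n1) = 11.3
  V2: constraint V(n1)−V(n2) = 1.64
Assemble and solve the 8×8 MNA system:
  V(n1)=-0.003579+1.697j  V(n2)=-1.644+1.697j  V(n3)=9.537+1.315j  V(n4)=11.18+1.438j  V(n5)=11.17+1.048j  V(n6)=11.30+1.697j
  i(V1)=-2.968-0.6392j  i(V2)=-2.967-0.9137j

0.4159+0.09021j A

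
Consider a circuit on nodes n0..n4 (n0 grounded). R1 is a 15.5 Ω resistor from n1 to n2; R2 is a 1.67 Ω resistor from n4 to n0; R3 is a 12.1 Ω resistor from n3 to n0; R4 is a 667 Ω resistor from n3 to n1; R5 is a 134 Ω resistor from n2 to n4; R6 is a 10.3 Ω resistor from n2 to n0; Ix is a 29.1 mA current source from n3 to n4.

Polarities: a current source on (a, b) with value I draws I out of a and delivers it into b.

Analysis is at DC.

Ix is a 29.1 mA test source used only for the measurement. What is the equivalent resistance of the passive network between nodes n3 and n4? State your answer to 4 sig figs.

Element admittances at DC:
  Y(R1) = 0.06452 S between n1,n2
  Y(R2) = 0.5988 S between n4,n0
  Y(R3) = 0.08264 S between n3,n0
  Y(R4) = 0.001499 S between n3,n1
  Y(R5) = 0.007463 S between n2,n4
  Y(R6) = 0.09709 S between n2,n0
  Ix: injects 0.0291 A into n4 (from n3)
Assemble and solve the 4×4 MNA system:
  V(n1)=-0.009230  V(n2)=-0.001404  V(n3)=-0.3460  V(n4)=0.04798

R_eq = 13.54 Ω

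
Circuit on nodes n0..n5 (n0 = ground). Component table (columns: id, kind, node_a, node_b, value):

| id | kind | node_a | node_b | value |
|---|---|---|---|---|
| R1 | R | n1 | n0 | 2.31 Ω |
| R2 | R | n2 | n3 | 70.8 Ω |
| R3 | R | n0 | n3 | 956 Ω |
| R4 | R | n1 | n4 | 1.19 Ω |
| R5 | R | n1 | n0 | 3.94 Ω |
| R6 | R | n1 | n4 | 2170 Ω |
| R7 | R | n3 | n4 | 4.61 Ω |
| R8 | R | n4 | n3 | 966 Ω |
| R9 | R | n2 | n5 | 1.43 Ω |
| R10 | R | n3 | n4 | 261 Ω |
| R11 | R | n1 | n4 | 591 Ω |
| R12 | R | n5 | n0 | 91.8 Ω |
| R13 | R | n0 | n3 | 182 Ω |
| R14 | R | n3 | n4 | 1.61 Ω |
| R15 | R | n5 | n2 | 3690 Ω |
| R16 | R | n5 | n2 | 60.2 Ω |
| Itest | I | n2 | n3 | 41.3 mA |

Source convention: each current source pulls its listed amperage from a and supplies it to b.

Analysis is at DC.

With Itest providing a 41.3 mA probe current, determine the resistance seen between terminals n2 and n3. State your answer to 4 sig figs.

R_eq = 40.92 Ω

Apply KCL at each of the 5 non-ground nodes and solve the resulting linear system.
Node n1: branches {R1, R4, R5, R6, R11} → V_1 = 0.02477
Node n2: branches {R2, R9, R15, R16, Itest} → V_2 = -1.625
Node n3: branches {R2, R3, R7, R8, R10, R13, R14, Itest} → V_3 = 0.06513
Node n4: branches {R4, R6, R7, R8, R10, R11, R14} → V_4 = 0.04495
Node n5: branches {R9, R12, R15, R16} → V_5 = -1.600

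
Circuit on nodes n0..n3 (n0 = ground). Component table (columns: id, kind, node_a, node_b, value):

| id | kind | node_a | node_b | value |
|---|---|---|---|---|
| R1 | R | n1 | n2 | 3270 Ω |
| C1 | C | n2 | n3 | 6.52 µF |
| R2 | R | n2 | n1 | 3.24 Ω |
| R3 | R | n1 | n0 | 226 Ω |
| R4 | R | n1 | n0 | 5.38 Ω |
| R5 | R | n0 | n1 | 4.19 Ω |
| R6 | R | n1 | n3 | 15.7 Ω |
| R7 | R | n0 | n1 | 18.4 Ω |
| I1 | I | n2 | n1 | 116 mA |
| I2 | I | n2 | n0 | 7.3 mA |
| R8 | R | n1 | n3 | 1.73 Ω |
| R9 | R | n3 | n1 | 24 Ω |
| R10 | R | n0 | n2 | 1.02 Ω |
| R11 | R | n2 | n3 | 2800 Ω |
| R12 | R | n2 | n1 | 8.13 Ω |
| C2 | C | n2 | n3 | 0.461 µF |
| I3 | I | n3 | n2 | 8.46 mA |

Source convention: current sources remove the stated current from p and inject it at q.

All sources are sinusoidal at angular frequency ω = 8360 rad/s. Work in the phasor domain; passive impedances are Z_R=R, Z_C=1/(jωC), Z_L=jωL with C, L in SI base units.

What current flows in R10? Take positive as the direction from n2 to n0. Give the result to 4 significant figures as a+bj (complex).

Apply KCL at each of the 3 non-ground nodes and solve the resulting linear system.
Node n1: branches {R1, R2, R3, R4, R5, R6, R7, I1, R8, R9, R12} → V_1 = 0.09134-0.006696j
Node n2: branches {R1, C1, R2, I1, I2, R10, R11, R12, C2, I3} → V_2 = -0.05247+0.003301j
Node n3: branches {C1, R6, R8, R9, R11, C2, I3} → V_3 = 0.07709-0.01775j

-0.05145+0.003236j A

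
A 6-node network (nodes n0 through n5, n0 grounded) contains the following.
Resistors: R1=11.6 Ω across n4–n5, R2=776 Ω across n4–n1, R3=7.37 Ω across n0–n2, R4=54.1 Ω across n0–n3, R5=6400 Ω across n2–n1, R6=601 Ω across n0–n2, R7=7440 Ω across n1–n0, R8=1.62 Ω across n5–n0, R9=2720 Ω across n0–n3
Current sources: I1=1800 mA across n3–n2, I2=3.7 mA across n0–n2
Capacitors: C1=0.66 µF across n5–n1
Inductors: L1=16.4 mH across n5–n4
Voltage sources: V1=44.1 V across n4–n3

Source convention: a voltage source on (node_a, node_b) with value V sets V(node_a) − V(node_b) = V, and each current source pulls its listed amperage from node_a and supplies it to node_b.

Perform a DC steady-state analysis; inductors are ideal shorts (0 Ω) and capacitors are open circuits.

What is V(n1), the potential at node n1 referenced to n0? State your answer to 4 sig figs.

0.05793 V

Apply KCL at each of the 5 non-ground nodes and solve the resulting linear system.
Node n1: branches {R2, R5, C1, R7} → V_1 = 0.05793
Node n2: branches {I1, R3, R5, I2, R6} → V_2 = 13.12
Node n3: branches {I1, R4, R9, V1} → V_3 = -45.62
Node n4: branches {R1, R2, L1, V1} → V_4 = -1.519
Node n5: branches {R1, C1, L1, R8} → V_5 = -1.519
Source currents: i(L1)=0.9380, i(V1)=0.9400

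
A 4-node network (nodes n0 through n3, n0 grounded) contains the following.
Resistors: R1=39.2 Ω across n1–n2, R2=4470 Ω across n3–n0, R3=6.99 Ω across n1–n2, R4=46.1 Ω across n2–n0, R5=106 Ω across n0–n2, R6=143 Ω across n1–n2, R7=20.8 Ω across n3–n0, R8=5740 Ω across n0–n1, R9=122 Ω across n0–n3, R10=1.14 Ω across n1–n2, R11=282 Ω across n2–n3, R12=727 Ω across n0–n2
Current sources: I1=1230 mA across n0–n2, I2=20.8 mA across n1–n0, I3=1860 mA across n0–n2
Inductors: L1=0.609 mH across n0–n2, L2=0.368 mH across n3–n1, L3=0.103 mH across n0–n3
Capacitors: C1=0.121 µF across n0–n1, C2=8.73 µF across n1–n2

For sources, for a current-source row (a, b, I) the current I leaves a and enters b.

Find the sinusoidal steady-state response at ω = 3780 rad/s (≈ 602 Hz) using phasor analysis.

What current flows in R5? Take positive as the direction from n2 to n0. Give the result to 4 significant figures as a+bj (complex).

Apply KCL at each of the 3 non-ground nodes and solve the resulting linear system.
Node n1: branches {R1, R3, L2, R6, R8, I2, R10, C1, C2} → V_1 = -0.5736+2.934j
Node n2: branches {R1, I1, L1, R3, R4, R5, R6, R10, R11, R12, C2, I3} → V_2 = 1.016+3.196j
Node n3: branches {R2, L2, L3, R7, R9, R11} → V_3 = -0.1171+0.6448j

0.009584+0.03015j A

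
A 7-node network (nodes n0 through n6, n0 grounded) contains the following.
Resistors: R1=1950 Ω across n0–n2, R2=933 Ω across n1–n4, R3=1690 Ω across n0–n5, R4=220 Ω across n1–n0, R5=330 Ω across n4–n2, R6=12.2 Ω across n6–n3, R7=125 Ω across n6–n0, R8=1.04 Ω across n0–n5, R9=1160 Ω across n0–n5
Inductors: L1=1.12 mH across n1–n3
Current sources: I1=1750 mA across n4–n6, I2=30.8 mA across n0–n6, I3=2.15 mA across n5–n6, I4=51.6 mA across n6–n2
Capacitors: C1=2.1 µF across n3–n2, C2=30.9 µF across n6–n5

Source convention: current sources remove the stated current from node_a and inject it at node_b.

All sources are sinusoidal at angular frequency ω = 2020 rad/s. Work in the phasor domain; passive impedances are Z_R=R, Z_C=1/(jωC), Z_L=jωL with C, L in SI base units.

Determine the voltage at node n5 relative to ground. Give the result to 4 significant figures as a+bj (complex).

0.1930-0.08768j V

Element admittances at ω=2020 rad/s:
  Y(R1) = 0.0005128+0.000j S between n0,n2
  Y(R2) = 0.001072+0.000j S between n1,n4
  Y(L1) = 0.000-0.4420j S between n1,n3
  Y(R3) = 0.0005917+0.000j S between n0,n5
  Y(R4) = 0.004545+0.000j S between n1,n0
  I1: injects 1.75 A into n6 (from n4)
  Y(C1) = 0.000+0.004242j S between n3,n2
  Y(C2) = 0.000+0.06242j S between n6,n5
  Y(R5) = 0.003030+0.000j S between n4,n2
  Y(R6) = 0.08197+0.000j S between n6,n3
  Y(R7) = 0.008000+0.000j S between n6,n0
  Y(R8) = 0.9615+0.000j S between n0,n5
  Y(R9) = 0.0008621+0.000j S between n0,n5
  I2: injects 0.0308 A into n6 (from n0)
  I3: injects 0.00215 A into n6 (from n5)
  I4: injects 0.0516 A into n2 (from n6)
Assemble and solve the 6×6 MNA system:
  V(n1)=-20.63-5.399j  V(n2)=-101.3+260.8j  V(n3)=-20.10-4.432j  V(n4)=-506.9+191.3j  V(n5)=0.1930-0.08768j  V(n6)=-1.160-3.099j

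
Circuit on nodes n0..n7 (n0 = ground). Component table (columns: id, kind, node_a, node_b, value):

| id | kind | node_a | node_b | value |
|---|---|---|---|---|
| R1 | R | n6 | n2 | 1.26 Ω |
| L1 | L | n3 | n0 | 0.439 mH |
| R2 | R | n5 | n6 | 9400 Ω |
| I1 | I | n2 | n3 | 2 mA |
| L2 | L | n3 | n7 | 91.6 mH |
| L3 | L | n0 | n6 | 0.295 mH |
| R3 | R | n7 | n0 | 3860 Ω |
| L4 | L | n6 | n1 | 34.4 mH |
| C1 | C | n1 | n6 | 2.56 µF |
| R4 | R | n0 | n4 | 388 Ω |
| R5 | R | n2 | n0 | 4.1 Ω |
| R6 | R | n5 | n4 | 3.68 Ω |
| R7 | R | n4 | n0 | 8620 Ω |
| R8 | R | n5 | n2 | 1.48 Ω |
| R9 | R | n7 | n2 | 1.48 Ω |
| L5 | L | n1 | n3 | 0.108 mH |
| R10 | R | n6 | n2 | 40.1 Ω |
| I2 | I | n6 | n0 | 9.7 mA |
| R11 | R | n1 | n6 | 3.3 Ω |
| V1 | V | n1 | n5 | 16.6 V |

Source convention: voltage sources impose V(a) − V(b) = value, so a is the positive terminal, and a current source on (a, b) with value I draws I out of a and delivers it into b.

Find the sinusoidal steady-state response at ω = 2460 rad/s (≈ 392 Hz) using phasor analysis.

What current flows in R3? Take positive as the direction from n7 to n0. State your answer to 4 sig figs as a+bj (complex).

Apply KCL at each of the 7 non-ground nodes and solve the resulting linear system.
Node n1: branches {L4, C1, L5, R11, V1} → V_1 = 4.115+3.567j
Node n2: branches {R1, I1, R5, R8, R9, R10} → V_2 = -5.808+0.9505j
Node n3: branches {L1, I1, L2, L5} → V_3 = 3.294+2.861j
Node n4: branches {R4, R6, R7} → V_4 = -12.36+3.532j
Node n5: branches {R2, R6, R8, V1} → V_5 = -12.48+3.567j
Node n6: branches {R1, R2, L3, L4, C1, R10, I2, R11} → V_6 = -2.038-0.8765j
Node n7: branches {L2, R3, R9} → V_7 = -5.793+0.8905j
Source currents: i(V1)=-4.546+1.778j

-0.001501+0.0002307j A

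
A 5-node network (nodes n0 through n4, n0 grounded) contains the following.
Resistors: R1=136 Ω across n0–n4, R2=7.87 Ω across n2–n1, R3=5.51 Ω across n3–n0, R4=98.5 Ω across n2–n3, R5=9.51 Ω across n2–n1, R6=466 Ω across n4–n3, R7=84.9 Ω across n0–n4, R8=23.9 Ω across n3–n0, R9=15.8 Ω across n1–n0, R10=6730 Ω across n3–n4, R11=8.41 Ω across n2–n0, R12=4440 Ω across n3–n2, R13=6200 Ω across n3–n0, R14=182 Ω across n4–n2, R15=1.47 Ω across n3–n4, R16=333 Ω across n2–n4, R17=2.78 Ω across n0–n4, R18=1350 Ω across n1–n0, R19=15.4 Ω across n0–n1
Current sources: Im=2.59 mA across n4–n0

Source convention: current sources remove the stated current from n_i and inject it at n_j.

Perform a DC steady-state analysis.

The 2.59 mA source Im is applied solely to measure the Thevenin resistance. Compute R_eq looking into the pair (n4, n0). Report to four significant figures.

Element admittances at DC:
  Y(R1) = 0.007353 S between n0,n4
  Y(R2) = 0.1271 S between n2,n1
  Y(R3) = 0.1815 S between n3,n0
  Y(R4) = 0.01015 S between n2,n3
  Y(R5) = 0.1052 S between n2,n1
  Y(R6) = 0.002146 S between n4,n3
  Y(R7) = 0.01178 S between n0,n4
  Y(R8) = 0.04184 S between n3,n0
  Y(R9) = 0.06329 S between n1,n0
  Y(R10) = 0.0001486 S between n3,n4
  Y(R11) = 0.1189 S between n2,n0
  Y(R12) = 0.0002252 S between n3,n2
  Y(R13) = 0.0001613 S between n3,n0
  Y(R14) = 0.005495 S between n4,n2
  Y(R15) = 0.6803 S between n3,n4
  Y(R16) = 0.003003 S between n2,n4
  Y(R17) = 0.3597 S between n0,n4
  Y(R18) = 0.0007407 S between n1,n0
  Y(R19) = 0.06494 S between n0,n1
  Im: injects 0.00259 A into n0 (from n4)
Assemble and solve the 4×4 MNA system:
  V(n1)=-0.0002186  V(n2)=-0.0003400  V(n3)=-0.003447  V(n4)=-0.004622

R_eq = 1.785 Ω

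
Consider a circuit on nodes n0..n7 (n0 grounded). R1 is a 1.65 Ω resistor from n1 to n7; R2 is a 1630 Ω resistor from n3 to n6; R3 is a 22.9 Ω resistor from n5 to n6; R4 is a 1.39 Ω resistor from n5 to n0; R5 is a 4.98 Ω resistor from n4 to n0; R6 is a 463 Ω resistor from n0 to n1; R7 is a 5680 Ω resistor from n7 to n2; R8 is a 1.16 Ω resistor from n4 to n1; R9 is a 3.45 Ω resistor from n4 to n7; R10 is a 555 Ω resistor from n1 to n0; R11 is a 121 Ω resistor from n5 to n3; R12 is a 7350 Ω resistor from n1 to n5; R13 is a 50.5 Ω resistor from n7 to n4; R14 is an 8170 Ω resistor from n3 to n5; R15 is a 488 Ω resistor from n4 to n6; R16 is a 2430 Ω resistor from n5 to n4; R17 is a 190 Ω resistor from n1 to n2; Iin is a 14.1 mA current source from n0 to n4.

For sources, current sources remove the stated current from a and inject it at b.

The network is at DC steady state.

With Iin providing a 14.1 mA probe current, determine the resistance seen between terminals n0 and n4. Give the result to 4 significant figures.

R_eq = 4.825 Ω

MNA unknowns: 7 node voltages V₁..V_7
R1: Y=0.6061 on G[1,7]
R2: Y=0.0006135 on G[3,6]
R3: Y=0.04367 on G[5,6]
R4: Y=0.7194 on G[5,0]
R5: Y=0.2008 on G[4,0]
R6: Y=0.002160 on G[0,1]
R7: Y=0.0001761 on G[7,2]
R8: Y=0.8621 on G[4,1]
R9: Y=0.2899 on G[4,7]
R10: Y=0.001802 on G[1,0]
R11: Y=0.008264 on G[5,3]
R12: Y=0.0001361 on G[1,5]
R13: Y=0.01980 on G[7,4]
R14: Y=0.0001224 on G[3,5]
R15: Y=0.002049 on G[4,6]
R16: Y=0.0004115 on G[5,4]
R17: Y=0.005263 on G[1,2]
Iin: z[0]−=0.0141, z[4]+=0.0141
solve → V1=0.06777, V2=0.06778, V3=0.0004407, V4=0.06803, V5=0.0002361, V6=0.003238, V7=0.06786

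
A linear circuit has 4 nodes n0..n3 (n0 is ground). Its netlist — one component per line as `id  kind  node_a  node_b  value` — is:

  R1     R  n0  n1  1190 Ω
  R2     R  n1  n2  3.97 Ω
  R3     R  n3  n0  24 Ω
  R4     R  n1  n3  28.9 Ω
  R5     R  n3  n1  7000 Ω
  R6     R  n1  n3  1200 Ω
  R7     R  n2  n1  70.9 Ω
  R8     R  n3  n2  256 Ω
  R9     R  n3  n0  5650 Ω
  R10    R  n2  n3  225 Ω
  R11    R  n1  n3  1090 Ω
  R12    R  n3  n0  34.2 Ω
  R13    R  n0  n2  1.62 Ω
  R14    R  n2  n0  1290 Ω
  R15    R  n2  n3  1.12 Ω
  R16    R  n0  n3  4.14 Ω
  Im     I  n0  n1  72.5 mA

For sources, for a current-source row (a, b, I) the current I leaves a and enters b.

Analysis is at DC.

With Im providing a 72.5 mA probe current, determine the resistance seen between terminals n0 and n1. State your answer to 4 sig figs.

R_eq = 4.405 Ω

Element admittances at DC:
  Y(R1) = 0.0008403 S between n0,n1
  Y(R2) = 0.2519 S between n1,n2
  Y(R3) = 0.04167 S between n3,n0
  Y(R4) = 0.03460 S between n1,n3
  Y(R5) = 0.0001429 S between n3,n1
  Y(R6) = 0.0008333 S between n1,n3
  Y(R7) = 0.01410 S between n2,n1
  Y(R8) = 0.003906 S between n3,n2
  Y(R9) = 0.0001770 S between n3,n0
  Y(R10) = 0.004444 S between n2,n3
  Y(R11) = 0.0009174 S between n1,n3
  Y(R12) = 0.02924 S between n3,n0
  Y(R13) = 0.6173 S between n0,n2
  Y(R14) = 0.0007752 S between n2,n0
  Y(R15) = 0.8929 S between n2,n3
  Y(R16) = 0.2415 S between n0,n3
  Im: injects 0.0725 A into n1 (from n0)
Assemble and solve the 3×3 MNA system:
  V(n1)=0.3193  V(n2)=0.08219  V(n3)=0.06856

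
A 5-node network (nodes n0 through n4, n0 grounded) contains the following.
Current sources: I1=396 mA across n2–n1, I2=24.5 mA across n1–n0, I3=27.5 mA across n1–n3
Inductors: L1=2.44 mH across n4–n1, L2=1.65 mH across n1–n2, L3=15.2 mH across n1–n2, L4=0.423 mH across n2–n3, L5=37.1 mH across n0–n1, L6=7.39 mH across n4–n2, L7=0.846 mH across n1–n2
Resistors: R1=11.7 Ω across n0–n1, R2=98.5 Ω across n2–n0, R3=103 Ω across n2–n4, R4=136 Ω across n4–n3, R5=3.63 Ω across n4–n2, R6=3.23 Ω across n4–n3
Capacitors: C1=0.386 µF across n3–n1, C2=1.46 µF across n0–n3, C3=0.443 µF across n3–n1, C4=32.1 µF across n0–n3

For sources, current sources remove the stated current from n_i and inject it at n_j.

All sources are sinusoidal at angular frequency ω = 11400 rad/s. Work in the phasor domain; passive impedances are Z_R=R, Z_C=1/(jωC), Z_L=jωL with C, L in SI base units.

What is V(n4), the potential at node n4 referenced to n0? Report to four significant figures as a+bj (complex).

MNA unknowns: 4 node voltages V₁..V_4
I1: z[2]−=0.396, z[1]+=0.396
L1: Y=0.000-0.03595j on G[4,1]
R1: Y=0.08547+0.000j on G[0,1]
L2: Y=0.000-0.05316j on G[1,2]
L3: Y=0.000-0.005771j on G[1,2]
R2: Y=0.01015+0.000j on G[2,0]
R3: Y=0.009709+0.000j on G[2,4]
L4: Y=0.000-0.2074j on G[2,3]
C1: Y=0.000+0.004400j on G[3,1]
C2: Y=0.000+0.01664j on G[0,3]
R4: Y=0.007353+0.000j on G[4,3]
C3: Y=0.000+0.005050j on G[3,1]
C4: Y=0.000+0.3659j on G[0,3]
L5: Y=0.000-0.002364j on G[0,1]
L6: Y=0.000-0.01187j on G[4,2]
L7: Y=0.000-0.1037j on G[1,2]
R5: Y=0.2755+0.000j on G[4,2]
I2: z[1]−=0.0245, z[0]+=0.0245
R6: Y=0.3096+0.000j on G[4,3]
I3: z[1]−=0.0275, z[3]+=0.0275
solve → V1=0.3884+1.258j, V2=-0.1860-0.3911j, V3=-0.2682+0.1536j, V4=-0.1511-0.1359j

-0.1511-0.1359j V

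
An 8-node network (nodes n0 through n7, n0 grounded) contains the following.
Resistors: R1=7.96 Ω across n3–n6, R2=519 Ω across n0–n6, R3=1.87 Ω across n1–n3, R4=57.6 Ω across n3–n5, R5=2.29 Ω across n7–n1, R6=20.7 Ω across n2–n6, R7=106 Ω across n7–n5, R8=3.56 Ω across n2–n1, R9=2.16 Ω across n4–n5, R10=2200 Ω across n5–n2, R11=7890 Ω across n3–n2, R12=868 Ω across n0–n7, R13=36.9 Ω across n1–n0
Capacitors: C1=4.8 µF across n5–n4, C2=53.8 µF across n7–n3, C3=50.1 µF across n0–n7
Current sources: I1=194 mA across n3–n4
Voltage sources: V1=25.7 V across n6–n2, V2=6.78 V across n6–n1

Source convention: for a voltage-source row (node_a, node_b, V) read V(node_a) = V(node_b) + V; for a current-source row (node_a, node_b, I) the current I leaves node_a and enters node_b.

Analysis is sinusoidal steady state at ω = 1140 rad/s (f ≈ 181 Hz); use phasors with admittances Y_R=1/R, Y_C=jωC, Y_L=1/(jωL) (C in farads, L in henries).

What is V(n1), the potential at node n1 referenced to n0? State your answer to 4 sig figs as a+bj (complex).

Element admittances at ω=1140 rad/s:
  Y(R1) = 0.1256+0.000j S between n3,n6
  Y(C1) = 0.000+0.005472j S between n5,n4
  Y(R2) = 0.001927+0.000j S between n0,n6
  Y(R3) = 0.5348+0.000j S between n1,n3
  Y(R4) = 0.01736+0.000j S between n3,n5
  Y(C2) = 0.000+0.06133j S between n7,n3
  Y(R5) = 0.4367+0.000j S between n7,n1
  Y(R6) = 0.04831+0.000j S between n2,n6
  Y(R7) = 0.009434+0.000j S between n7,n5
  Y(R8) = 0.2809+0.000j S between n2,n1
  Y(R9) = 0.4630+0.000j S between n4,n5
  Y(C3) = 0.000+0.05711j S between n0,n7
  Y(R10) = 0.0004545+0.000j S between n5,n2
  Y(R11) = 0.0001267+0.000j S between n3,n2
  Y(R12) = 0.001152+0.000j S between n0,n7
  Y(R13) = 0.02710+0.000j S between n1,n0
  I1: injects 0.194 A into n4 (from n3)
  V1: constraint V(n6)−V(n2) = 25.7
  V2: constraint V(n6)−V(n1) = 6.78
Assemble and solve the 9×9 MNA system:
  V(n1)=-0.2062-0.004329j  V(n2)=-19.13-0.004329j  V(n3)=0.9360-0.08929j  V(n4)=7.816-0.01902j  V(n5)=7.397-0.01406j  V(n6)=6.574-0.004329j  V(n7)=-0.0002990+0.1239j
  i(V1)=-6.571+1.519e-05j  i(V2)=4.608-0.01068j

-0.2062-0.004329j V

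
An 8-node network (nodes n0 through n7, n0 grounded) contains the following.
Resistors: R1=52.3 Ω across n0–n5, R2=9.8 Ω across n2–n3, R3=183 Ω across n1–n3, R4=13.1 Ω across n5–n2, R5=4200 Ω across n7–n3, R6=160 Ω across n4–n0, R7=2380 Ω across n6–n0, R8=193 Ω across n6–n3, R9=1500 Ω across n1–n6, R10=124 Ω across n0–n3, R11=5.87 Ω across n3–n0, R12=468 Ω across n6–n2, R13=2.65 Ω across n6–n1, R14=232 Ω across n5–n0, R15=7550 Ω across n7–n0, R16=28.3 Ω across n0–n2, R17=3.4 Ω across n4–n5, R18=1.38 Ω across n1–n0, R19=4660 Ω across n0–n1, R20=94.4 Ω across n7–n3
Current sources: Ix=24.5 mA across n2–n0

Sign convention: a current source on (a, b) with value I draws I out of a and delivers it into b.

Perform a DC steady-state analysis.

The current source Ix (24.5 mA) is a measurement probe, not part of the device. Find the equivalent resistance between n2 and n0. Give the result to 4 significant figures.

MNA unknowns: 7 node voltages V₁..V_7
R1: Y=0.01912 on G[0,5]
R2: Y=0.1020 on G[2,3]
R3: Y=0.005464 on G[1,3]
R4: Y=0.07634 on G[5,2]
R5: Y=0.0002381 on G[7,3]
R6: Y=0.006250 on G[4,0]
R7: Y=0.0004202 on G[6,0]
R8: Y=0.005181 on G[6,3]
R9: Y=0.0006667 on G[1,6]
R10: Y=0.008065 on G[0,3]
R11: Y=0.1704 on G[3,0]
R12: Y=0.002137 on G[6,2]
R13: Y=0.3774 on G[6,1]
R14: Y=0.004310 on G[5,0]
R15: Y=0.0001325 on G[7,0]
R16: Y=0.03534 on G[0,2]
R17: Y=0.2941 on G[4,5]
R18: Y=0.7246 on G[1,0]
R19: Y=0.0002146 on G[0,1]
R20: Y=0.01059 on G[7,3]
Ix: z[2]−=0.0245, z[0]+=0.0245
solve → V1=-0.001539, V2=-0.1960, V3=-0.06877, V4=-0.1384, V5=-0.1413, V6=-0.003518, V7=-0.06794

R_eq = 8.001 Ω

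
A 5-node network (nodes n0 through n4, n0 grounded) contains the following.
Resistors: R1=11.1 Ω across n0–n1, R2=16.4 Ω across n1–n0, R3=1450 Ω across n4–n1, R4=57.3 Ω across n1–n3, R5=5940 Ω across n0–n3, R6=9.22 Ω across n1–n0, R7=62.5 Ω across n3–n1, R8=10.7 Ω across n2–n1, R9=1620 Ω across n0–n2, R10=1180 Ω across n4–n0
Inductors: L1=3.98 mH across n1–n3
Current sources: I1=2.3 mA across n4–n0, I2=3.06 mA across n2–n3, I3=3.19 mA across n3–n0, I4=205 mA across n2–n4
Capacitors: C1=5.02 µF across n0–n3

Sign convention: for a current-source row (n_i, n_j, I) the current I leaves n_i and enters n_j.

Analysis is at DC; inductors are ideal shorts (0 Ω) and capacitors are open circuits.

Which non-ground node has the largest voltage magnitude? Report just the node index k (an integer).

4

MNA unknowns: 4 node voltages V₁..V_4 plus 1 source current (L1)
R1: Y=0.09009 on G[0,1]
L1: row V1−V3=0, i_L1 at 1,3
R2: Y=0.06098 on G[1,0]
R3: Y=0.0006897 on G[4,1]
R4: Y=0.01745 on G[1,3]
I1: z[4]−=0.0023, z[0]+=0.0023
R5: Y=0.0001684 on G[0,3]
R6: Y=0.1085 on G[1,0]
I2: z[2]−=0.00306, z[3]+=0.00306
R7: Y=0.01600 on G[3,1]
C1: Y=0.000 on G[0,3]
R8: Y=0.09346 on G[2,1]
R9: Y=0.0006173 on G[0,2]
I3: z[3]−=0.00319, z[0]+=0.00319
R10: Y=0.0008475 on G[4,0]
I4: z[2]−=0.205, z[4]+=0.205
solve → V1=-0.4445, V2=-2.653, V3=-0.4445, V4=131.7
aux → i_L1=5.517e-05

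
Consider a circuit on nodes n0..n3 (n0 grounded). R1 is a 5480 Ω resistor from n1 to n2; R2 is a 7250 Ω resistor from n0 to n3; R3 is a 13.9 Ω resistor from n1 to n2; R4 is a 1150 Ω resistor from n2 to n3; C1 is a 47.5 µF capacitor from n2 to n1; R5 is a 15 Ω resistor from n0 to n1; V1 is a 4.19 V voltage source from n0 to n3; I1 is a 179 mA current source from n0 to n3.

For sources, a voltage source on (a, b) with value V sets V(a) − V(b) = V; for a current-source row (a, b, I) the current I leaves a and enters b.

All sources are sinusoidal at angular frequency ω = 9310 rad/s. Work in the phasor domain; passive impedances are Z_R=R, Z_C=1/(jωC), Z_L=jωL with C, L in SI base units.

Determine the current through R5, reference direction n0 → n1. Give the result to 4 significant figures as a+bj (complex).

MNA unknowns: 3 node voltages V₁..V_3 plus 1 source current (V1)
R1: Y=0.0001825+0.000j on G[1,2]
R2: Y=0.0001379+0.000j on G[0,3]
R3: Y=0.07194+0.000j on G[1,2]
R4: Y=0.0008696+0.000j on G[2,3]
C1: Y=0.000+0.4422j on G[2,1]
R5: Y=0.06667+0.000j on G[0,1]
V1: row V0−V3=4.19, i_V1 at 0,3
I1: z[0]−=0.179, z[3]+=0.179
solve → V1=-0.05393-0.0001019j, V2=-0.05524+0.007815j, V3=-4.190+0.000j
aux → i_V1=-0.1832-6.796e-06j

0.003595+6.796e-06j A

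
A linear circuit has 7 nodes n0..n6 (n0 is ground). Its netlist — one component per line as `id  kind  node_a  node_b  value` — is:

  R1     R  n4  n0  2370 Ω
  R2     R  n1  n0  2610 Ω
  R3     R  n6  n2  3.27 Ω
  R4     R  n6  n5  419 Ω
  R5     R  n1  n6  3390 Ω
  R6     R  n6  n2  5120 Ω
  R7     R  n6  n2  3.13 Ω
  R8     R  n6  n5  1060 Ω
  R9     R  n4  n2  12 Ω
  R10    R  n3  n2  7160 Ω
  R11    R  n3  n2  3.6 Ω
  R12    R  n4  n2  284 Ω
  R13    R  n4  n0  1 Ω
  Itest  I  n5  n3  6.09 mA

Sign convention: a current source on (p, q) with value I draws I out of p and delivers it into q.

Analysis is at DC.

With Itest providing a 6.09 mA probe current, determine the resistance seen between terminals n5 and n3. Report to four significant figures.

R_eq = 305.5 Ω

Element admittances at DC:
  Y(R1) = 0.0004219 S between n4,n0
  Y(R2) = 0.0003831 S between n1,n0
  Y(R3) = 0.3058 S between n6,n2
  Y(R4) = 0.002387 S between n6,n5
  Y(R5) = 0.0002950 S between n1,n6
  Y(R6) = 0.0001953 S between n6,n2
  Y(R7) = 0.3195 S between n6,n2
  Y(R8) = 0.0009434 S between n6,n5
  Y(R9) = 0.08333 S between n4,n2
  Y(R10) = 0.0001397 S between n3,n2
  Y(R11) = 0.2778 S between n3,n2
  Y(R12) = 0.003521 S between n4,n2
  Y(R13) = 1.000 S between n4,n0
  Itest: injects 0.00609 A into n3 (from n5)
Assemble and solve the 6×6 MNA system:
  V(n1)=-0.004225  V(n2)=2.026e-05  V(n3)=0.02193  V(n4)=1.618e-06  V(n5)=-1.839  V(n6)=-0.009713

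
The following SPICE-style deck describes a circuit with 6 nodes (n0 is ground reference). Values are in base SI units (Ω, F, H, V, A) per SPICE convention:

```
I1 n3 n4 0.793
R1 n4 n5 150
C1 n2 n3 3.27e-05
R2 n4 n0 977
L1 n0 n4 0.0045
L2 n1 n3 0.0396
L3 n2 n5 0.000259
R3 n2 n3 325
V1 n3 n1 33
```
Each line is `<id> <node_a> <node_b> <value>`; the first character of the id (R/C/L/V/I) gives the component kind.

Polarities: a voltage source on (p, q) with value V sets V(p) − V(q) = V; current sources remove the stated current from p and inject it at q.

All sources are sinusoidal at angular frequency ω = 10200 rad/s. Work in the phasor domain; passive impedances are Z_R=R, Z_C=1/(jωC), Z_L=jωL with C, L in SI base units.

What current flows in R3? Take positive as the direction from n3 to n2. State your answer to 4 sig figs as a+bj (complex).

-6.748e-05+0.007315j A

Element admittances at ω=10200 rad/s:
  I1: injects 0.793 A into n4 (from n3)
  Y(R1) = 0.006667+0.000j S between n4,n5
  Y(C1) = 0.000+0.3335j S between n2,n3
  Y(R2) = 0.001024+0.000j S between n4,n0
  Y(L1) = 0.000-0.02179j S between n0,n4
  Y(L2) = 0.000-0.002476j S between n1,n3
  Y(L3) = 0.000-0.3785j S between n2,n5
  Y(R3) = 0.003077+0.000j S between n2,n3
  V1: constraint V(n3)−V(n1) = 33
Assemble and solve the 6×6 MNA system:
  V(n1)=-152.0+0.2824j  V(n2)=-119.0-2.095j  V(n3)=-119.0+0.2824j  V(n4)=0.000+0.000j  V(n5)=-119.0+0.000j
  i(V1)=0.000+0.08170j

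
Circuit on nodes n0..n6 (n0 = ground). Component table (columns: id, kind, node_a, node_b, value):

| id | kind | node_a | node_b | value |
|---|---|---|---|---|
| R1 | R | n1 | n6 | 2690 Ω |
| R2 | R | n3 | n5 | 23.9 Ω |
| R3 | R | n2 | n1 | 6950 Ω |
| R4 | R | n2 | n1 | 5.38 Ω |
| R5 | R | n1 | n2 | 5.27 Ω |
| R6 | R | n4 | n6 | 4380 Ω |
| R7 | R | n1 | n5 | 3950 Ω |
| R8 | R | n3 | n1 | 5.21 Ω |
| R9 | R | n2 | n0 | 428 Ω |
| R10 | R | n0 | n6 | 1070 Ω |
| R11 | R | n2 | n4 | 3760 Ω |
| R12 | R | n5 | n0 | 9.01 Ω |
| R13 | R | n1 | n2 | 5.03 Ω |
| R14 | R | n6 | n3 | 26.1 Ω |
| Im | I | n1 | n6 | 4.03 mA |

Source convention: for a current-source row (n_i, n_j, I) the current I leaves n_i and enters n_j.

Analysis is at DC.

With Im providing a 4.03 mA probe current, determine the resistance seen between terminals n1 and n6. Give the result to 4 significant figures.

R_eq = 30.17 Ω

Element admittances at DC:
  Y(R1) = 0.0003717 S between n1,n6
  Y(R2) = 0.04184 S between n3,n5
  Y(R3) = 0.0001439 S between n2,n1
  Y(R4) = 0.1859 S between n2,n1
  Y(R5) = 0.1898 S between n1,n2
  Y(R6) = 0.0002283 S between n4,n6
  Y(R7) = 0.0002532 S between n1,n5
  Y(R8) = 0.1919 S between n3,n1
  Y(R9) = 0.002336 S between n2,n0
  Y(R10) = 0.0009346 S between n0,n6
  Y(R11) = 0.0002660 S between n2,n4
  Y(R12) = 0.1110 S between n5,n0
  Y(R13) = 0.1988 S between n1,n2
  Y(R14) = 0.03831 S between n6,n3
  Im: injects 0.00403 A into n6 (from n1)
Assemble and solve the 6×6 MNA system:
  V(n1)=-0.02168  V(n2)=-0.02156  V(n3)=-0.001285  V(n4)=0.03454  V(n5)=-0.0003872  V(n6)=0.09989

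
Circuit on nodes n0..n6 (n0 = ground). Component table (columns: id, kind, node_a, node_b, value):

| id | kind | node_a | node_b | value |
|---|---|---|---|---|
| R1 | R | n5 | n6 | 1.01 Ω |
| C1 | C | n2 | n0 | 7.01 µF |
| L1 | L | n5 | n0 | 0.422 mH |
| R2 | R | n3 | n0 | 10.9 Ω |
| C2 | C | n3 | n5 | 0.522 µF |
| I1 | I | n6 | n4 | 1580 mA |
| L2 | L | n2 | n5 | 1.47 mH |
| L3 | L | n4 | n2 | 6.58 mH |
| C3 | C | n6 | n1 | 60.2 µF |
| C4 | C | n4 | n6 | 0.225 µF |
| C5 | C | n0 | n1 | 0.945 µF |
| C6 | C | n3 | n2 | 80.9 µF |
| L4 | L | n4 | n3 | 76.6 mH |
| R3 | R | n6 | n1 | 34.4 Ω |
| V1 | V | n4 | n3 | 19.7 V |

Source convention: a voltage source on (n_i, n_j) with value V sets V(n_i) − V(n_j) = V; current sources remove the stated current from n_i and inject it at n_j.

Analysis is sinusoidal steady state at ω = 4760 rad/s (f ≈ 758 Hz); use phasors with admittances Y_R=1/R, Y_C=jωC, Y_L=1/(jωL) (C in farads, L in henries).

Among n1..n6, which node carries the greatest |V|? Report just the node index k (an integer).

4

Apply KCL at each of the 6 non-ground nodes and solve the resulting linear system.
Node n1: branches {C3, C5, R3} → V_1 = -0.2154-0.6951j
Node n2: branches {C1, L2, L3, C6} → V_2 = 6.524+7.923j
Node n3: branches {R2, C2, C6, L4, V1} → V_3 = 6.843+5.168j
Node n4: branches {I1, L3, C4, L4, V1} → V_4 = 26.54+5.168j
Node n5: branches {R1, L1, C2, L2} → V_5 = 1.388-0.7362j
Node n6: branches {R1, I1, C3, C4, R3} → V_6 = -0.2177-0.7063j
Source currents: i(V1)=1.674+0.6645j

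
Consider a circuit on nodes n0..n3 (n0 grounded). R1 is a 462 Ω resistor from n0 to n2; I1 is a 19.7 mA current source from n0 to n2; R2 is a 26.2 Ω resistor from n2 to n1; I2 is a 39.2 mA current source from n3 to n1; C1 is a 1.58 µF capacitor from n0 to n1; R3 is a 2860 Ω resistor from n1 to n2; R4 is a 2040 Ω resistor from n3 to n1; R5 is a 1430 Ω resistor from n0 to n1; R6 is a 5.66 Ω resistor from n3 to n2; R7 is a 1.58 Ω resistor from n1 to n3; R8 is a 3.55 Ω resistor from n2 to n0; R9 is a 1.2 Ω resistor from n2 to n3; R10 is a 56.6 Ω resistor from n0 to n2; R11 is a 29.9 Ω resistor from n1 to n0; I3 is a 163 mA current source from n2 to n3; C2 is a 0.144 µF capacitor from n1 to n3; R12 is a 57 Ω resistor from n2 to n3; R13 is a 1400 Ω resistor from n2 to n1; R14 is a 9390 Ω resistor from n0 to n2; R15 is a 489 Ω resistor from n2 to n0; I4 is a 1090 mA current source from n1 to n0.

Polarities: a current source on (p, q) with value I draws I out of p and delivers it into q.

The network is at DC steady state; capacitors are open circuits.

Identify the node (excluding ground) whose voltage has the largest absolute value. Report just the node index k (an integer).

Element admittances at DC:
  Y(R1) = 0.002165 S between n0,n2
  I1: injects 0.0197 A into n2 (from n0)
  Y(R2) = 0.03817 S between n2,n1
  I2: injects 0.0392 A into n1 (from n3)
  Y(C1) = 0.000 S between n0,n1
  Y(R3) = 0.0003497 S between n1,n2
  Y(R4) = 0.0004902 S between n3,n1
  Y(R5) = 0.0006993 S between n0,n1
  Y(R6) = 0.1767 S between n3,n2
  Y(R7) = 0.6329 S between n1,n3
  Y(R8) = 0.2817 S between n2,n0
  Y(R9) = 0.8333 S between n2,n3
  Y(R10) = 0.01767 S between n0,n2
  Y(R11) = 0.03344 S between n1,n0
  I3: injects 0.163 A into n3 (from n2)
  Y(C2) = 0.000 S between n1,n3
  Y(R12) = 0.01754 S between n2,n3
  Y(R13) = 0.0007143 S between n2,n1
  Y(R14) = 0.0001065 S between n0,n2
  Y(R15) = 0.002045 S between n2,n0
  I4: injects 1.09 A into n0 (from n1)
Assemble and solve the 3×3 MNA system:
  V(n1)=-4.911  V(n2)=-2.972  V(n3)=-3.637

1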